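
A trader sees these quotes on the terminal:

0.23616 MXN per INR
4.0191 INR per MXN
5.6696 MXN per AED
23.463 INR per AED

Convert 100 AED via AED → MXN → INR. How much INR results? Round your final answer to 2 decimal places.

100 AED × 5.6696 = 566.96 MXN
566.96 MXN × 4.0191 = 2278.668936 INR

2278.67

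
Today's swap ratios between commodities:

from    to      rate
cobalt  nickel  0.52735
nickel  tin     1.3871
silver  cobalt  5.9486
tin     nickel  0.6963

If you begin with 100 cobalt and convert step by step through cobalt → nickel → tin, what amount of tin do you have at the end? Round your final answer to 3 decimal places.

73.149

100 cobalt × 0.52735 = 52.735 nickel
52.735 nickel × 1.3871 = 73.1487185 tin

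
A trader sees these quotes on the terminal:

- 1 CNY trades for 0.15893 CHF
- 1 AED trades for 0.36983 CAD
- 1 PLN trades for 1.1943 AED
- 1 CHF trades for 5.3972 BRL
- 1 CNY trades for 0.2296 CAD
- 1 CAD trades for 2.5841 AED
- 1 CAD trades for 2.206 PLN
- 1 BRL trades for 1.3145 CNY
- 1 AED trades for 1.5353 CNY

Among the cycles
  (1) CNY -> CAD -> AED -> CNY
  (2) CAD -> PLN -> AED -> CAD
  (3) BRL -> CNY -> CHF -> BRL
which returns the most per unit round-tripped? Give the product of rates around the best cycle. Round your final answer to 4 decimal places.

1.1275

(1) 0.2296 × 2.5841 × 1.5353 = 0.91091
(2) 2.206 × 1.1943 × 0.36983 = 0.97436
(3) 1.3145 × 0.15893 × 5.3972 = 1.12755
Highest is cycle (3) at 1.1275 (>1, arbitrage).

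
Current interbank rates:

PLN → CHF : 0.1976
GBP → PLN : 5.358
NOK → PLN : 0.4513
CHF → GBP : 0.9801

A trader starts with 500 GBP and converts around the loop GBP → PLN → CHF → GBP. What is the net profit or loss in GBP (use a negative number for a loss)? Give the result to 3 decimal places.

18.836

500 GBP × 5.358 = 2679 PLN
2679 PLN × 0.1976 = 529.3704 CHF
529.3704 CHF × 0.9801 = 518.83592904 GBP
Net change: 518.83592904 − 500 = 18.83592904 GBP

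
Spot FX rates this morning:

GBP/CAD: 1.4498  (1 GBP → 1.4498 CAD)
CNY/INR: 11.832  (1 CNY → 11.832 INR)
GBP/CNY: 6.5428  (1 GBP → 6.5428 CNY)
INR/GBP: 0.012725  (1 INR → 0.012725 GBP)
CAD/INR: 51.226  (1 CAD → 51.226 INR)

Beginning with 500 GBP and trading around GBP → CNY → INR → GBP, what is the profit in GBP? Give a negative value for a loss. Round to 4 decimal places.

500 GBP × 6.5428 = 3271.4 CNY
3271.4 CNY × 11.832 = 38707.2048 INR
38707.2048 INR × 0.012725 = 492.54918108 GBP
Net change: 492.54918108 − 500 = -7.45081892 GBP

-7.4508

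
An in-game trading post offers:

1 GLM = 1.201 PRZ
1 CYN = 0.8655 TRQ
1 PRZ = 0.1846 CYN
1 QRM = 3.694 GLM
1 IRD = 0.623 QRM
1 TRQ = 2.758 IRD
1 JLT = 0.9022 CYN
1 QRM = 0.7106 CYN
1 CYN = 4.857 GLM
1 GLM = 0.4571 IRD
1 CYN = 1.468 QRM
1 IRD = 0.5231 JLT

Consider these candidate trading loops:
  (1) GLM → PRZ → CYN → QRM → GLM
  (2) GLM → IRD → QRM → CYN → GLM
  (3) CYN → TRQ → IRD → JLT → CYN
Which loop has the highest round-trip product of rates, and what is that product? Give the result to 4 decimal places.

(1) 1.201 × 0.1846 × 1.468 × 3.694 = 1.20226
(2) 0.4571 × 0.623 × 0.7106 × 4.857 = 0.98286
(3) 0.8655 × 2.758 × 0.5231 × 0.9022 = 1.12655
Highest is cycle (1) at 1.2023 (>1, arbitrage).

1.2023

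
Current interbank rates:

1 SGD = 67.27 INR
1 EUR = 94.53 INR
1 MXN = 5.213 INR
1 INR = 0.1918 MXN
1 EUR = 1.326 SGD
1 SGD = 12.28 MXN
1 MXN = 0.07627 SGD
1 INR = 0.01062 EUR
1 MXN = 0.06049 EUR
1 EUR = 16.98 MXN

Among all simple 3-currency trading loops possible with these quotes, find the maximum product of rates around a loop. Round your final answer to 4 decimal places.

1.0967

INR→MXN→EUR→INR: 0.1918 × 0.06049 × 94.53 = 1.09674
MXN→EUR→SGD→MXN: 0.06049 × 1.326 × 12.28 = 0.98498
INR→MXN→SGD→INR: 0.1918 × 0.07627 × 67.27 = 0.98406
INR→EUR→SGD→INR: 0.01062 × 1.326 × 67.27 = 0.94730
INR→EUR→MXN→INR: 0.01062 × 16.98 × 5.213 = 0.94005
Maximum is INR→MXN→EUR→INR at 1.0967; arbitrage exists.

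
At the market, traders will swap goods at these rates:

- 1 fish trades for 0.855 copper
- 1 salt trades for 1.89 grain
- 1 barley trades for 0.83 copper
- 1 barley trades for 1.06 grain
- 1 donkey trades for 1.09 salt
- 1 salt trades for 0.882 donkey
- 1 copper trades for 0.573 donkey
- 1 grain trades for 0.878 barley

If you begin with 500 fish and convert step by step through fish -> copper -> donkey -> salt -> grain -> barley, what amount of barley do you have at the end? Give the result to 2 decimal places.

443.07

500 fish × 0.855 = 427.5 copper
427.5 copper × 0.573 = 244.9575 donkey
244.9575 donkey × 1.09 = 267.003675 salt
267.003675 salt × 1.89 = 504.63694575 grain
504.63694575 grain × 0.878 = 443.0712383685 barley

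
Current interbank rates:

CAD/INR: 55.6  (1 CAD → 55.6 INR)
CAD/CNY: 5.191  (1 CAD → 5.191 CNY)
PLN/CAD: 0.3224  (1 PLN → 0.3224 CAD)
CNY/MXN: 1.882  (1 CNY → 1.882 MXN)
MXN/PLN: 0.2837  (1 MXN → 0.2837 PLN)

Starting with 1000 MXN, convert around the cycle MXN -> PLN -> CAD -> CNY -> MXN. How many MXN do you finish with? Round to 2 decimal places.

893.56

1000 MXN × 0.2837 = 283.7 PLN
283.7 PLN × 0.3224 = 91.46488 CAD
91.46488 CAD × 5.191 = 474.79419208 CNY
474.79419208 CNY × 1.882 = 893.56266949456 MXN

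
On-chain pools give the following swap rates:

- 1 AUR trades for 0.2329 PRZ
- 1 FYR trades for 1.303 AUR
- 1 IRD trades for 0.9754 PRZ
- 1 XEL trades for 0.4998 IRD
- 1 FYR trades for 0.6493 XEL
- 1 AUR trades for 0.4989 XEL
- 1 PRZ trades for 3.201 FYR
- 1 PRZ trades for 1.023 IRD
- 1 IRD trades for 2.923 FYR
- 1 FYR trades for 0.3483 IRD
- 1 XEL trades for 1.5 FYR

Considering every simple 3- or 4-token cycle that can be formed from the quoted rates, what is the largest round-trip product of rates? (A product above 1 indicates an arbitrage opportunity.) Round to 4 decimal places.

IRD→PRZ→FYR→IRD: 0.9754 × 3.201 × 0.3483 = 1.08748
XEL→IRD→PRZ→FYR→XEL: 0.4998 × 0.9754 × 3.201 × 0.6493 = 1.01323
XEL→FYR→AUR→XEL: 1.5 × 1.303 × 0.4989 = 0.97510
FYR→AUR→PRZ→FYR: 1.303 × 0.2329 × 3.201 = 0.97140
XEL→IRD→FYR→AUR→XEL: 0.4998 × 2.923 × 1.303 × 0.4989 = 0.94969
XEL→IRD→FYR→XEL: 0.4998 × 2.923 × 0.6493 = 0.94857
IRD→FYR→AUR→PRZ→IRD: 2.923 × 1.303 × 0.2329 × 1.023 = 0.90744
Maximum is IRD→PRZ→FYR→IRD at 1.0875; arbitrage exists.

1.0875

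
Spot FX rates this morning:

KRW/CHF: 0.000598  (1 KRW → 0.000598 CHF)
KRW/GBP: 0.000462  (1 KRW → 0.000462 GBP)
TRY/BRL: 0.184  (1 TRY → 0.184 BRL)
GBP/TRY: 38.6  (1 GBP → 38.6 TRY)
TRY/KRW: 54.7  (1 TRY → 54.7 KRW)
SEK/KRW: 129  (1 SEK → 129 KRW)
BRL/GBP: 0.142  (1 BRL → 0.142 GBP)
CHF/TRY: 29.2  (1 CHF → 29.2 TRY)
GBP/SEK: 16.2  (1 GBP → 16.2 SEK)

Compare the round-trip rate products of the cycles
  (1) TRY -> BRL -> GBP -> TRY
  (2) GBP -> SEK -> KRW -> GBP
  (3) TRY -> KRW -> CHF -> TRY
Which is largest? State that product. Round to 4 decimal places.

(1) 0.184 × 0.142 × 38.6 = 1.00854
(2) 16.2 × 129 × 0.000462 = 0.96549
(3) 54.7 × 0.000598 × 29.2 = 0.95515
Highest is cycle (1) at 1.0085 (>1, arbitrage).

1.0085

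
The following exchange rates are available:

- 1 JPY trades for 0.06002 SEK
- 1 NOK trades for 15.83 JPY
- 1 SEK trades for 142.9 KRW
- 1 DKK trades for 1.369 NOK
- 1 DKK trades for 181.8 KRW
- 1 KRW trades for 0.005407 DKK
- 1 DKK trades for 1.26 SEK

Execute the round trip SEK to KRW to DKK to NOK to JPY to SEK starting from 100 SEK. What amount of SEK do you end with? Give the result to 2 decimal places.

100.50

100 SEK × 142.9 = 14290 KRW
14290 KRW × 0.005407 = 77.26603 DKK
77.26603 DKK × 1.369 = 105.77719507 NOK
105.77719507 NOK × 15.83 = 1674.4529979581 JPY
1674.4529979581 JPY × 0.06002 = 100.500668937445162 SEK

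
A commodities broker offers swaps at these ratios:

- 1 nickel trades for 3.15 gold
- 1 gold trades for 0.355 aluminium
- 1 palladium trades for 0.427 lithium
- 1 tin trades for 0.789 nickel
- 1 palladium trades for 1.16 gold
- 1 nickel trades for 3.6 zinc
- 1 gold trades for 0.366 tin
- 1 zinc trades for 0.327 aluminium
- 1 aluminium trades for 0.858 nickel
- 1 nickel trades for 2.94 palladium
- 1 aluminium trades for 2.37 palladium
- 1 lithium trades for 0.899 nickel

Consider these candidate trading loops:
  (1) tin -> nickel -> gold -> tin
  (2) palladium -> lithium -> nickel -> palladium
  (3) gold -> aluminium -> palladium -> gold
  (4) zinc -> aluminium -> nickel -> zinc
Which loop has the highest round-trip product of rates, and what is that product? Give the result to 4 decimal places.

(1) 0.789 × 3.15 × 0.366 = 0.90964
(2) 0.427 × 0.899 × 2.94 = 1.12859
(3) 0.355 × 2.37 × 1.16 = 0.97597
(4) 0.327 × 0.858 × 3.6 = 1.01004
Highest is cycle (2) at 1.1286 (>1, arbitrage).

1.1286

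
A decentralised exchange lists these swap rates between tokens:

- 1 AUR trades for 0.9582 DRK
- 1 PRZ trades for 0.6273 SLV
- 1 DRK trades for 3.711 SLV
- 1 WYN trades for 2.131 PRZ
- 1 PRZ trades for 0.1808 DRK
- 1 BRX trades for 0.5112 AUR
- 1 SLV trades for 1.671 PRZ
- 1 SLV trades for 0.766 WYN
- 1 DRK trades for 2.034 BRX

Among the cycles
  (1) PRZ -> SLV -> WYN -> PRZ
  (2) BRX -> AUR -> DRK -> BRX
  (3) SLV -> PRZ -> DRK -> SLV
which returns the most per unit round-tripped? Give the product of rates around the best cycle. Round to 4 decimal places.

(1) 0.6273 × 0.766 × 2.131 = 1.02397
(2) 0.5112 × 0.9582 × 2.034 = 0.99632
(3) 1.671 × 0.1808 × 3.711 = 1.12116
Highest is cycle (3) at 1.1212 (>1, arbitrage).

1.1212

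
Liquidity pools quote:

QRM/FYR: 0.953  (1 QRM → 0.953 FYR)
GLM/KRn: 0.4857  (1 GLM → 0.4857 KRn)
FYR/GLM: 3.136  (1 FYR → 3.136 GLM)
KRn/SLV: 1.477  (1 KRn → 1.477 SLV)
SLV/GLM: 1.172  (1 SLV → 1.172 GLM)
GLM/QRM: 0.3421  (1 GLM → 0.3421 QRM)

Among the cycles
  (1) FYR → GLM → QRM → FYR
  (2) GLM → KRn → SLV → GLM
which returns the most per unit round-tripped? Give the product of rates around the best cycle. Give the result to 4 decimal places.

(1) 3.136 × 0.3421 × 0.953 = 1.02240
(2) 0.4857 × 1.477 × 1.172 = 0.84077
Highest is cycle (1) at 1.0224 (>1, arbitrage).

1.0224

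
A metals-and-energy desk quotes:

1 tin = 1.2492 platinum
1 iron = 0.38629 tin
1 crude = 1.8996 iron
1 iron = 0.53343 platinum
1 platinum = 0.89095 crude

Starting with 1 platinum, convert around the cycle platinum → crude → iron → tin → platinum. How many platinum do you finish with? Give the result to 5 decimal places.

0.81670

1 platinum × 0.89095 = 0.89095 crude
0.89095 crude × 1.8996 = 1.69244862 iron
1.69244862 iron × 0.38629 = 0.6537759774198 tin
0.6537759774198 tin × 1.2492 = 0.81669695099281416 platinum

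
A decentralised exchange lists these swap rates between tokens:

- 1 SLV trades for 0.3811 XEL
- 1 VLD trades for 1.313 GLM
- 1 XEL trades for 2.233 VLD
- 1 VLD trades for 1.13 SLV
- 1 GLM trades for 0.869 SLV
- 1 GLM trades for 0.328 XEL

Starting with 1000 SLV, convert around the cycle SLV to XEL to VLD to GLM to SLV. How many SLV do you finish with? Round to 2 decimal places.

1000 SLV × 0.3811 = 381.1 XEL
381.1 XEL × 2.233 = 850.9963 VLD
850.9963 VLD × 1.313 = 1117.3581419 GLM
1117.3581419 GLM × 0.869 = 970.9842253111 SLV

970.98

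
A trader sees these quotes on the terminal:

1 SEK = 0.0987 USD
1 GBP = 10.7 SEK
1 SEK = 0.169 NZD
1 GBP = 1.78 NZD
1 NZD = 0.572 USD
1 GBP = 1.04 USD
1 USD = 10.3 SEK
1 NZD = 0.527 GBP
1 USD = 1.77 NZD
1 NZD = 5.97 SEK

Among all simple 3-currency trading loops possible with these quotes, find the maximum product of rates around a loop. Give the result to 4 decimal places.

1.0430

NZD→SEK→USD→NZD: 5.97 × 0.0987 × 1.77 = 1.04295
NZD→USD→SEK→NZD: 0.572 × 10.3 × 0.169 = 0.99568
NZD→GBP→USD→NZD: 0.527 × 1.04 × 1.77 = 0.97010
NZD→GBP→SEK→NZD: 0.527 × 10.7 × 0.169 = 0.95297
Maximum is NZD→SEK→USD→NZD at 1.0430; arbitrage exists.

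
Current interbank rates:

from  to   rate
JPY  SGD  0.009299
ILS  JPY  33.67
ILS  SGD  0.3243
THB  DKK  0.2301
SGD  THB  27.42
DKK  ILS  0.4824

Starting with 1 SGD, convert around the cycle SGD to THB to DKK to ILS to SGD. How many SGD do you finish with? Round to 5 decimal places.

0.98705

1 SGD × 27.42 = 27.42 THB
27.42 THB × 0.2301 = 6.309342 DKK
6.309342 DKK × 0.4824 = 3.0436265808 ILS
3.0436265808 ILS × 0.3243 = 0.98704810015344 SGD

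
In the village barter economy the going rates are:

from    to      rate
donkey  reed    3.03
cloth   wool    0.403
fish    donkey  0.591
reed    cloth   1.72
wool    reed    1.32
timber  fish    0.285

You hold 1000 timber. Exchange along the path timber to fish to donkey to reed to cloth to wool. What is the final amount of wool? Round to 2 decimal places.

1000 timber × 0.285 = 285 fish
285 fish × 0.591 = 168.435 donkey
168.435 donkey × 3.03 = 510.35805 reed
510.35805 reed × 1.72 = 877.815846 cloth
877.815846 cloth × 0.403 = 353.759785938 wool

353.76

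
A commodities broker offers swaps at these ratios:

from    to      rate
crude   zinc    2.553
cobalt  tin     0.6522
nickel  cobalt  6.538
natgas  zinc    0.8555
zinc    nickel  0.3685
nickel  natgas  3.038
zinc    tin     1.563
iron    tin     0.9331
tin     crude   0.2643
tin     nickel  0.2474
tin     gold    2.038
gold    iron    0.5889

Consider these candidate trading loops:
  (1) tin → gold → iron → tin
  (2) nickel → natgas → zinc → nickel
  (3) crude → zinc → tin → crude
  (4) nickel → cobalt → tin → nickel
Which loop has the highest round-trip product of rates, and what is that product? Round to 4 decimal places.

(1) 2.038 × 0.5889 × 0.9331 = 1.11989
(2) 3.038 × 0.8555 × 0.3685 = 0.95773
(3) 2.553 × 1.563 × 0.2643 = 1.05465
(4) 6.538 × 0.6522 × 0.2474 = 1.05493
Highest is cycle (1) at 1.1199 (>1, arbitrage).

1.1199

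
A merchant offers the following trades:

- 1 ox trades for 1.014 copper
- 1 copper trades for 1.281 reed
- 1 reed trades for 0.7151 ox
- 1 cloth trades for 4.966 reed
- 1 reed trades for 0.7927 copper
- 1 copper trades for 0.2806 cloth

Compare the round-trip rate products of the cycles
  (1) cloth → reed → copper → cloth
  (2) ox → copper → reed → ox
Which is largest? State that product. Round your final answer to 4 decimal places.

(1) 4.966 × 0.7927 × 0.2806 = 1.10460
(2) 1.014 × 1.281 × 0.7151 = 0.92887
Highest is cycle (1) at 1.1046 (>1, arbitrage).

1.1046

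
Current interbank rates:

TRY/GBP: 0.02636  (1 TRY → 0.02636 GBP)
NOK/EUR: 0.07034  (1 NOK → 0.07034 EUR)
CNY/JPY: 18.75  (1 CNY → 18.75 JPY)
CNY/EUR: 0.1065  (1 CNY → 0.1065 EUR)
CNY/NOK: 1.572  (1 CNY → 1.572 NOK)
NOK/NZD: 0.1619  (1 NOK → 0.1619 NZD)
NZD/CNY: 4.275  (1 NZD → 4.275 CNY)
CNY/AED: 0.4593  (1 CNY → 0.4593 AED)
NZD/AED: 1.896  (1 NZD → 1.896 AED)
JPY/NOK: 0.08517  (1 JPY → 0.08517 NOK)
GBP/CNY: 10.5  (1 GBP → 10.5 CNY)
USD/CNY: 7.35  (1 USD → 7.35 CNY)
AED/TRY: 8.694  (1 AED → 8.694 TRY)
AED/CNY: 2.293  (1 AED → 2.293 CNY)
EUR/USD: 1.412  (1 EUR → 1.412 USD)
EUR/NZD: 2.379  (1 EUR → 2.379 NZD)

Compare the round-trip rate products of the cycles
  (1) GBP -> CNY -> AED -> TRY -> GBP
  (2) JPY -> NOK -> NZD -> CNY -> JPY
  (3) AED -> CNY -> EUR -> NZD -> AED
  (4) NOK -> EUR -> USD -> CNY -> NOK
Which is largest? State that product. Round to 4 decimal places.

1.1476

(1) 10.5 × 0.4593 × 8.694 × 0.02636 = 1.10523
(2) 0.08517 × 0.1619 × 4.275 × 18.75 = 1.10528
(3) 2.293 × 0.1065 × 2.379 × 1.896 = 1.10150
(4) 0.07034 × 1.412 × 7.35 × 1.572 = 1.14756
Highest is cycle (4) at 1.1476 (>1, arbitrage).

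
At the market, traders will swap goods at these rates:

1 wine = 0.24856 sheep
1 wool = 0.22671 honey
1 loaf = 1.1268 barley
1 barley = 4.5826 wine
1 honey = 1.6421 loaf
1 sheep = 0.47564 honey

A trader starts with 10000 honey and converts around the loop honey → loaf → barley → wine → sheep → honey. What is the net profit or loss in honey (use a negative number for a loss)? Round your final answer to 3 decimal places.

10000 honey × 1.6421 = 16421 loaf
16421 loaf × 1.1268 = 18503.1828 barley
18503.1828 barley × 4.5826 = 84792.68549928 wine
84792.68549928 wine × 0.24856 = 21076.0699077010368 sheep
21076.0699077010368 sheep × 0.47564 = 10024.621890898921143552 honey
Net change: 10024.621890898921143552 − 10000 = 24.621890898921143552 honey

24.622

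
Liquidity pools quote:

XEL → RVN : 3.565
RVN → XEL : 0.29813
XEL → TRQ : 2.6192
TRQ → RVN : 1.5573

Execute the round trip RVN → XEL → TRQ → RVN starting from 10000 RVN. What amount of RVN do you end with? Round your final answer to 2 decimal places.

12160.37

10000 RVN × 0.29813 = 2981.3 XEL
2981.3 XEL × 2.6192 = 7808.62096 TRQ
7808.62096 TRQ × 1.5573 = 12160.365421008 RVN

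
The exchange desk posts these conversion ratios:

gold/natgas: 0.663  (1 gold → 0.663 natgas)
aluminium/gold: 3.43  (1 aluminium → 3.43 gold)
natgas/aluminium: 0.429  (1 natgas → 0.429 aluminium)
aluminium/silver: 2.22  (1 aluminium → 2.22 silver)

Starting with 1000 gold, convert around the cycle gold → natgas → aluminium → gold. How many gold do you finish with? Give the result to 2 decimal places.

975.58

1000 gold × 0.663 = 663 natgas
663 natgas × 0.429 = 284.427 aluminium
284.427 aluminium × 3.43 = 975.58461 gold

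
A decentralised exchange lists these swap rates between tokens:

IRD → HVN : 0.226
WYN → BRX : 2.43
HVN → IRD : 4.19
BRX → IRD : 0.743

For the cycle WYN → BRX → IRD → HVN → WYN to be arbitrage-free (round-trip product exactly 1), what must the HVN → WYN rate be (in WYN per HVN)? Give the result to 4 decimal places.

Known legs of the cycle: 2.43 × 0.743 × 0.226 = 0.40804074
For no arbitrage the full-cycle product must be 1, so the missing rate is 1 / 0.40804074 ≈ 2.450736.

2.4507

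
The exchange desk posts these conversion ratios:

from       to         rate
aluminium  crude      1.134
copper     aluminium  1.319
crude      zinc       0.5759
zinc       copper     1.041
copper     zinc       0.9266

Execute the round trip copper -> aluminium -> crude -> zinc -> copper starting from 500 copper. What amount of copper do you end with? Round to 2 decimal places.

500 copper × 1.319 = 659.5 aluminium
659.5 aluminium × 1.134 = 747.873 crude
747.873 crude × 0.5759 = 430.7000607 zinc
430.7000607 zinc × 1.041 = 448.3587631887 copper

448.36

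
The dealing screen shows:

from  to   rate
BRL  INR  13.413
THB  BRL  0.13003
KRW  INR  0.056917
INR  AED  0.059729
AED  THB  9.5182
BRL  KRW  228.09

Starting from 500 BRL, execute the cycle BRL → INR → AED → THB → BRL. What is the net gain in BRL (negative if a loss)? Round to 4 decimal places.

500 BRL × 13.413 = 6706.5 INR
6706.5 INR × 0.059729 = 400.5725385 AED
400.5725385 AED × 9.5182 = 3812.7295359507 THB
3812.7295359507 THB × 0.13003 = 495.769221559669521 BRL
Net change: 495.769221559669521 − 500 = -4.230778440330479 BRL

-4.2308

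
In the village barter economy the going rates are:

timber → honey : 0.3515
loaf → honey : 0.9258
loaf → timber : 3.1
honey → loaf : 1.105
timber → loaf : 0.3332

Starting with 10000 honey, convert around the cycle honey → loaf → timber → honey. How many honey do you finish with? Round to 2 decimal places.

12040.63

10000 honey × 1.105 = 11050 loaf
11050 loaf × 3.1 = 34255 timber
34255 timber × 0.3515 = 12040.6325 honey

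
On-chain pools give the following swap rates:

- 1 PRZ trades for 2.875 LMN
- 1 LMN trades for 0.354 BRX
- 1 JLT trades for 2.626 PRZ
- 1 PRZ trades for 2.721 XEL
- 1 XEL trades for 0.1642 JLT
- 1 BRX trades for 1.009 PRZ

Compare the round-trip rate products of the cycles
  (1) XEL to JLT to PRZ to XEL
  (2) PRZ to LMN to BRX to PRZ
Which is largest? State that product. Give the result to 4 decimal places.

1.1733

(1) 0.1642 × 2.626 × 2.721 = 1.17327
(2) 2.875 × 0.354 × 1.009 = 1.02691
Highest is cycle (1) at 1.1733 (>1, arbitrage).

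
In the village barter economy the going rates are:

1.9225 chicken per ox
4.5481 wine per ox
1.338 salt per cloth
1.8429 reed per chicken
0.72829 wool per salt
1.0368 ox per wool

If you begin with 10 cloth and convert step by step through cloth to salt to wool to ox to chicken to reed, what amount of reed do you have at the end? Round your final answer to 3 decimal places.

10 cloth × 1.338 = 13.38 salt
13.38 salt × 0.72829 = 9.7445202 wool
9.7445202 wool × 1.0368 = 10.10311854336 ox
10.10311854336 ox × 1.9225 = 19.4232453996096 chicken
19.4232453996096 chicken × 1.8429 = 35.79509894694053184 reed

35.795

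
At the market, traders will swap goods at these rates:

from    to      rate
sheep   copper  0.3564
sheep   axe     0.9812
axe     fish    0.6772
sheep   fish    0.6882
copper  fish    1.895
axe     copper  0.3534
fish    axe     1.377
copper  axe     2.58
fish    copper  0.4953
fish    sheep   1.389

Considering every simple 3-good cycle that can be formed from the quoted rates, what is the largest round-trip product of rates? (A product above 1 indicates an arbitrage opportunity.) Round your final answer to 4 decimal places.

0.9381

fish→sheep→copper→fish: 1.389 × 0.3564 × 1.895 = 0.93810
axe→fish→sheep→axe: 0.6772 × 1.389 × 0.9812 = 0.92295
axe→copper→fish→axe: 0.3534 × 1.895 × 1.377 = 0.92217
axe→fish→copper→axe: 0.6772 × 0.4953 × 2.58 = 0.86538
Maximum is fish→sheep→copper→fish at 0.9381; no arbitrage — every cycle loses value.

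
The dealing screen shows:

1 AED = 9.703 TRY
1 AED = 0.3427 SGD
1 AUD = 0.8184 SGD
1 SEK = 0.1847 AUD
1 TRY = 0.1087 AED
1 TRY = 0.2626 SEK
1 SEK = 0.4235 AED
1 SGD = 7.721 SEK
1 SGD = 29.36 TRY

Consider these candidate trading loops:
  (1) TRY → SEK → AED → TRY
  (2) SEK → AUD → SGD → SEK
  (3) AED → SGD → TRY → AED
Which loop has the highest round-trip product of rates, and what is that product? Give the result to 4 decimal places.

(1) 0.2626 × 0.4235 × 9.703 = 1.07908
(2) 0.1847 × 0.8184 × 7.721 = 1.16709
(3) 0.3427 × 29.36 × 0.1087 = 1.09370
Highest is cycle (2) at 1.1671 (>1, arbitrage).

1.1671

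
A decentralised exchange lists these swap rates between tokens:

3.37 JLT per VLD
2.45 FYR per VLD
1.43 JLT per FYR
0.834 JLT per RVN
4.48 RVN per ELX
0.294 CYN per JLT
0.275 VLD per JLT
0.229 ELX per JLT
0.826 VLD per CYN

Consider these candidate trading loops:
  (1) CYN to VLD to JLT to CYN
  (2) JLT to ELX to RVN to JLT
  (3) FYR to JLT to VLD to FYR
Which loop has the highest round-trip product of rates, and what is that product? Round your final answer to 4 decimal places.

(1) 0.826 × 3.37 × 0.294 = 0.81838
(2) 0.229 × 4.48 × 0.834 = 0.85562
(3) 1.43 × 0.275 × 2.45 = 0.96346
Highest is cycle (3) at 0.9635 (≤1, no arbitrage).

0.9635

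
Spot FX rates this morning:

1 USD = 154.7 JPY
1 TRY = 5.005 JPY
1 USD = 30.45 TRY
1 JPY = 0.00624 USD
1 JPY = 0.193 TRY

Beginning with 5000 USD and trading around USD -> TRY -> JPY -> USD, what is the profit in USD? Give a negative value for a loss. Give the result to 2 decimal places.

5000 USD × 30.45 = 152250 TRY
152250 TRY × 5.005 = 762011.25 JPY
762011.25 JPY × 0.00624 = 4754.9502 USD
Net change: 4754.9502 − 5000 = -245.0498 USD

-245.05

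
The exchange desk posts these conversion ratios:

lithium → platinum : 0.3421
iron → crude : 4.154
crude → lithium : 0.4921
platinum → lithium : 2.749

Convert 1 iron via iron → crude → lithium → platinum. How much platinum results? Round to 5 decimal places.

0.69932

1 iron × 4.154 = 4.154 crude
4.154 crude × 0.4921 = 2.0441834 lithium
2.0441834 lithium × 0.3421 = 0.69931514114 platinum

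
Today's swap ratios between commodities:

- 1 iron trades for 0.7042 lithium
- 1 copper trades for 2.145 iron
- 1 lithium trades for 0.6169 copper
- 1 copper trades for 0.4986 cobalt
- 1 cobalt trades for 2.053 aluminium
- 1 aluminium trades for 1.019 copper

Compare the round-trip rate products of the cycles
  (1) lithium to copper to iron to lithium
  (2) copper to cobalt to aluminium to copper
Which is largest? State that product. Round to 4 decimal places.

1.0431

(1) 0.6169 × 2.145 × 0.7042 = 0.93183
(2) 0.4986 × 2.053 × 1.019 = 1.04307
Highest is cycle (2) at 1.0431 (>1, arbitrage).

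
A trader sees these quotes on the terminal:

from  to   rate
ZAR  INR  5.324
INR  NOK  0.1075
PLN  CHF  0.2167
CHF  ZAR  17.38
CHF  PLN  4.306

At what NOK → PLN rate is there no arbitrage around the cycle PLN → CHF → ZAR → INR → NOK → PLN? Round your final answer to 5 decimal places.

0.46392

Known legs of the cycle: 0.2167 × 17.38 × 5.324 × 0.1075 = 2.15553557318
For no arbitrage the full-cycle product must be 1, so the missing rate is 1 / 2.15553557318 ≈ 0.4639218.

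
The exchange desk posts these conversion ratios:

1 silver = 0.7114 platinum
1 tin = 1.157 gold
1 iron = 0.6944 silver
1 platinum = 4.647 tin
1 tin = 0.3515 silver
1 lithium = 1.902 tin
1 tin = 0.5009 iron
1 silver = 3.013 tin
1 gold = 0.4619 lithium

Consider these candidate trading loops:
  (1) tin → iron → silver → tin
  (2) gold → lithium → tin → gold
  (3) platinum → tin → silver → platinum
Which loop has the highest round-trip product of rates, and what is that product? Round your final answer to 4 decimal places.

1.1620

(1) 0.5009 × 0.6944 × 3.013 = 1.04800
(2) 0.4619 × 1.902 × 1.157 = 1.01646
(3) 4.647 × 0.3515 × 0.7114 = 1.16202
Highest is cycle (3) at 1.1620 (>1, arbitrage).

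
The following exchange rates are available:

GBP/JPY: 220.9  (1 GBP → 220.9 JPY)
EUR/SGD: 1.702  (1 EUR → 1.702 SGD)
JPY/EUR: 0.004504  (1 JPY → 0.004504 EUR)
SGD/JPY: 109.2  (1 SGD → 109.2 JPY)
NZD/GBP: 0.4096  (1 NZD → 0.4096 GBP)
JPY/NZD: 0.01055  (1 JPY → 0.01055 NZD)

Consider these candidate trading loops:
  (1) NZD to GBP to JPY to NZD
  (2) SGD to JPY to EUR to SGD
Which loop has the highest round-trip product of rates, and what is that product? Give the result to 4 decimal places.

(1) 0.4096 × 220.9 × 0.01055 = 0.95457
(2) 109.2 × 0.004504 × 1.702 = 0.83711
Highest is cycle (1) at 0.9546 (≤1, no arbitrage).

0.9546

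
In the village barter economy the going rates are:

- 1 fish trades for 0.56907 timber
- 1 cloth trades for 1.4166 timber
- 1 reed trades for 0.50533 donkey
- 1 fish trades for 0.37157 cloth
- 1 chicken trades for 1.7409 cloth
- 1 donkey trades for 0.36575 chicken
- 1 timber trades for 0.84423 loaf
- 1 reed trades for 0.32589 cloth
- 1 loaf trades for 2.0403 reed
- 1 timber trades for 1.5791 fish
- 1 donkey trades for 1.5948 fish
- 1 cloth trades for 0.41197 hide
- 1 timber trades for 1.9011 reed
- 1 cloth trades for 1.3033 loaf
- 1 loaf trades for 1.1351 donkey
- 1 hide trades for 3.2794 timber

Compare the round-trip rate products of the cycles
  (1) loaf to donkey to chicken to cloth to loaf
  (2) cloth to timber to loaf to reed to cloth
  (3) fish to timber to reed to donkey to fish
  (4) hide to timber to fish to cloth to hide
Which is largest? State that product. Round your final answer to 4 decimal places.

0.9420

(1) 1.1351 × 0.36575 × 1.7409 × 1.3033 = 0.94197
(2) 1.4166 × 0.84423 × 2.0403 × 0.32589 = 0.79519
(3) 0.56907 × 1.9011 × 0.50533 × 1.5948 = 0.87187
(4) 3.2794 × 1.5791 × 0.37157 × 0.41197 = 0.79270
Highest is cycle (1) at 0.9420 (≤1, no arbitrage).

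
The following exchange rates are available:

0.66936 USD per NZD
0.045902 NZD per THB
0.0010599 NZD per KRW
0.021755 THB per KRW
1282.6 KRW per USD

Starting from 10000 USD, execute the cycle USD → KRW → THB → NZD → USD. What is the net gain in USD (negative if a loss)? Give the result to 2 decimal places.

10000 USD × 1282.6 = 12826000 KRW
12826000 KRW × 0.021755 = 279029.63 THB
279029.63 THB × 0.045902 = 12808.01807626 NZD
12808.01807626 NZD × 0.66936 = 8573.1749795253936 USD
Net change: 8573.1749795253936 − 10000 = -1426.8250204746064 USD

-1426.83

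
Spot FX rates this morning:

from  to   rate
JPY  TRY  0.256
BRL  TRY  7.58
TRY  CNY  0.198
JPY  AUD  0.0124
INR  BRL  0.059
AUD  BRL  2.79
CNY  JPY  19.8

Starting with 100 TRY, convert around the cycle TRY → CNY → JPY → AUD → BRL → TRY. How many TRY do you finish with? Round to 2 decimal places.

102.81

100 TRY × 0.198 = 19.8 CNY
19.8 CNY × 19.8 = 392.04 JPY
392.04 JPY × 0.0124 = 4.861296 AUD
4.861296 AUD × 2.79 = 13.56301584 BRL
13.56301584 BRL × 7.58 = 102.8076600672 TRY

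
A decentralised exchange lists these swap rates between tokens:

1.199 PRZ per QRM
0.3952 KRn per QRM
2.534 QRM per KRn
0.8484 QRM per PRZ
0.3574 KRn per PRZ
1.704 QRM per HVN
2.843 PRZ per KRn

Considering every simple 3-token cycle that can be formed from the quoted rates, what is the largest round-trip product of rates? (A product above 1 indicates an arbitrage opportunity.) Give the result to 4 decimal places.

QRM→PRZ→KRn→QRM: 1.199 × 0.3574 × 2.534 = 1.08588
QRM→KRn→PRZ→QRM: 0.3952 × 2.843 × 0.8484 = 0.95322
Maximum is QRM→PRZ→KRn→QRM at 1.0859; arbitrage exists.

1.0859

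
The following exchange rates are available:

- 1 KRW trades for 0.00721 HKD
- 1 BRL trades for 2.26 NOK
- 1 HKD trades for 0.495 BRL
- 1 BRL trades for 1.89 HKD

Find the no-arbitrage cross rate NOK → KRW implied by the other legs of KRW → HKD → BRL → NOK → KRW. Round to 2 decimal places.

Known legs of the cycle: 0.00721 × 0.495 × 2.26 = 0.008065827
For no arbitrage the full-cycle product must be 1, so the missing rate is 1 / 0.008065827 ≈ 123.9798.

123.98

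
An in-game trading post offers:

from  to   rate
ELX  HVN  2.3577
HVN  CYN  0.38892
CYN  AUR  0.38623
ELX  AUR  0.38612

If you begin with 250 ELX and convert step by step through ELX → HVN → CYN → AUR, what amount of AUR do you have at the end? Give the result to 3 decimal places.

88.539

250 ELX × 2.3577 = 589.425 HVN
589.425 HVN × 0.38892 = 229.239171 CYN
229.239171 CYN × 0.38623 = 88.53904501533 AUR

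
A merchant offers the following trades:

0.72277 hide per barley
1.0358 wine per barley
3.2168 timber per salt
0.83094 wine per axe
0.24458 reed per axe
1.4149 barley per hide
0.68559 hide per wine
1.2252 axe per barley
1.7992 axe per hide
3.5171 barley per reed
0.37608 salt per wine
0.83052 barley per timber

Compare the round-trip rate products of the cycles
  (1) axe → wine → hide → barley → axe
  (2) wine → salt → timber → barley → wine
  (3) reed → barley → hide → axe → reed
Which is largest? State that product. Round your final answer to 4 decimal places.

1.1186

(1) 0.83094 × 0.68559 × 1.4149 × 1.2252 = 0.98757
(2) 0.37608 × 3.2168 × 0.83052 × 1.0358 = 1.04071
(3) 3.5171 × 0.72277 × 1.7992 × 0.24458 = 1.11863
Highest is cycle (3) at 1.1186 (>1, arbitrage).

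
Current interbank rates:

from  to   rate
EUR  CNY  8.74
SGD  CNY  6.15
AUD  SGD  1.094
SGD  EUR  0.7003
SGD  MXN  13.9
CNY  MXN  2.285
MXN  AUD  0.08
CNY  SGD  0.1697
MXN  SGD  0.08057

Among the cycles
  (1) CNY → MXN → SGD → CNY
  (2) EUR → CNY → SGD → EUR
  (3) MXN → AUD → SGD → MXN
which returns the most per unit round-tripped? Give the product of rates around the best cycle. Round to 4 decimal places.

1.2165

(1) 2.285 × 0.08057 × 6.15 = 1.13223
(2) 8.74 × 0.1697 × 0.7003 = 1.03867
(3) 0.08 × 1.094 × 13.9 = 1.21653
Highest is cycle (3) at 1.2165 (>1, arbitrage).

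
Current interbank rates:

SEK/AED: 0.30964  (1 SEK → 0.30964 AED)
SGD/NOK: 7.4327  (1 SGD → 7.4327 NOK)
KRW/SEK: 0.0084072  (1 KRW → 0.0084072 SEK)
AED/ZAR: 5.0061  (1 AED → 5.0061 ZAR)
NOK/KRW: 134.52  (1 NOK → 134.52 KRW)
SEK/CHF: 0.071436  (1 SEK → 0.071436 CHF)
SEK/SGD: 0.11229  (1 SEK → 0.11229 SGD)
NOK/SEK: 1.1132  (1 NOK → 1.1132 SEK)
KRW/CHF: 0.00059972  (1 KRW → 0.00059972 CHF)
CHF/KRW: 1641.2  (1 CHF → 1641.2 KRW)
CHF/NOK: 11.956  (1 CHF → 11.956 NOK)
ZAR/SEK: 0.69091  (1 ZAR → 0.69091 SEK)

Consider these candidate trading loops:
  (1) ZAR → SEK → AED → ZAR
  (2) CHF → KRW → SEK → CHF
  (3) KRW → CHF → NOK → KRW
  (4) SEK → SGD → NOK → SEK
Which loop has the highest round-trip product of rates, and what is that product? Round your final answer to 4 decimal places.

(1) 0.69091 × 0.30964 × 5.0061 = 1.07097
(2) 1641.2 × 0.0084072 × 0.071436 = 0.98567
(3) 0.00059972 × 11.956 × 134.52 = 0.96454
(4) 0.11229 × 7.4327 × 1.1132 = 0.92910
Highest is cycle (1) at 1.0710 (>1, arbitrage).

1.0710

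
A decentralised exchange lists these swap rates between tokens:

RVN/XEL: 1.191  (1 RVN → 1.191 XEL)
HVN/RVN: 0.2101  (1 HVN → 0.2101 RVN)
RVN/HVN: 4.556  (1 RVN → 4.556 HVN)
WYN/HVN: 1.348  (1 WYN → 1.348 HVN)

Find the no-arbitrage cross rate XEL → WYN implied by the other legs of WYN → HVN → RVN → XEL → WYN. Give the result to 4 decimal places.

2.9646

Known legs of the cycle: 1.348 × 0.2101 × 1.191 = 0.3373088268
For no arbitrage the full-cycle product must be 1, so the missing rate is 1 / 0.3373088268 ≈ 2.964642.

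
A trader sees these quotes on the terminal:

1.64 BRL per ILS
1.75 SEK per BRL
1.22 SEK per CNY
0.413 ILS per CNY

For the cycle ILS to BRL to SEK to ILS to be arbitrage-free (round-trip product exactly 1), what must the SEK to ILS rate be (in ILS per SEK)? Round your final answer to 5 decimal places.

Known legs of the cycle: 1.64 × 1.75 = 2.87
For no arbitrage the full-cycle product must be 1, so the missing rate is 1 / 2.87 ≈ 0.3484321.

0.34843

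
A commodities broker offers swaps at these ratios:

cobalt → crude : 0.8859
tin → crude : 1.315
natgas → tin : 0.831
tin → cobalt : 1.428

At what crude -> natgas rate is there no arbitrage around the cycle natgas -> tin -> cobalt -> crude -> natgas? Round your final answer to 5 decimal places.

0.95123

Known legs of the cycle: 0.831 × 1.428 × 0.8859 = 1.0512691812
For no arbitrage the full-cycle product must be 1, so the missing rate is 1 / 1.0512691812 ≈ 0.9512312.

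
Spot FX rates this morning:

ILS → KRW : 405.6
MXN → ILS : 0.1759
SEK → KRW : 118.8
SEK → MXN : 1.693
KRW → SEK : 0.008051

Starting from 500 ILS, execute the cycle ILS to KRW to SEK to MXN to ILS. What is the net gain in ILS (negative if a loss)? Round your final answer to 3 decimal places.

500 ILS × 405.6 = 202800 KRW
202800 KRW × 0.008051 = 1632.7428 SEK
1632.7428 SEK × 1.693 = 2764.2335604 MXN
2764.2335604 MXN × 0.1759 = 486.22868327436 ILS
Net change: 486.22868327436 − 500 = -13.77131672564 ILS

-13.771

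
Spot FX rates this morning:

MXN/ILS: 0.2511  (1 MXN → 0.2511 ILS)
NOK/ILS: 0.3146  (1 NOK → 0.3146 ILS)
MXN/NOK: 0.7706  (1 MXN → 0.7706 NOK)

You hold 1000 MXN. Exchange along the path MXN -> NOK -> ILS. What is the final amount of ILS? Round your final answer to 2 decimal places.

242.43

1000 MXN × 0.7706 = 770.6 NOK
770.6 NOK × 0.3146 = 242.43076 ILS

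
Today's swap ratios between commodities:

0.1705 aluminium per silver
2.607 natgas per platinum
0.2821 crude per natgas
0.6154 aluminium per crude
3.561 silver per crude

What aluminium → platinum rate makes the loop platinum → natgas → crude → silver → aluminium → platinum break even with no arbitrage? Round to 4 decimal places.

2.2395

Known legs of the cycle: 2.607 × 0.2821 × 3.561 × 0.1705 = 0.44651954582235
For no arbitrage the full-cycle product must be 1, so the missing rate is 1 / 0.44651954582235 ≈ 2.239544.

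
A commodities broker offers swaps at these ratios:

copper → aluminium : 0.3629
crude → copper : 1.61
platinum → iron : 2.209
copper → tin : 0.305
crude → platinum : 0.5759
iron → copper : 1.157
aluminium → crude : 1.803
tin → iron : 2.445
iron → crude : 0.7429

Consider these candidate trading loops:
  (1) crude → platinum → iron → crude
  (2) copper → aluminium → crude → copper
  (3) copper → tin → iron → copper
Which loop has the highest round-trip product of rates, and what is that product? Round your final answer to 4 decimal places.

1.0534

(1) 0.5759 × 2.209 × 0.7429 = 0.94509
(2) 0.3629 × 1.803 × 1.61 = 1.05344
(3) 0.305 × 2.445 × 1.157 = 0.86280
Highest is cycle (2) at 1.0534 (>1, arbitrage).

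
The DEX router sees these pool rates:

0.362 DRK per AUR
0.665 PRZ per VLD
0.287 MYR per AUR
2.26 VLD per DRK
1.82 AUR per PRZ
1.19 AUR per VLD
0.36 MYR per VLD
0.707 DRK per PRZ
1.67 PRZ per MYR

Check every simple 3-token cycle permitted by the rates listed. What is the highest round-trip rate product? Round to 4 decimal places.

1.0626

VLD→PRZ→DRK→VLD: 0.665 × 0.707 × 2.26 = 1.06255
AUR→DRK→VLD→AUR: 0.362 × 2.26 × 1.19 = 0.97356
MYR→PRZ→AUR→MYR: 1.67 × 1.82 × 0.287 = 0.87231
Maximum is VLD→PRZ→DRK→VLD at 1.0626; arbitrage exists.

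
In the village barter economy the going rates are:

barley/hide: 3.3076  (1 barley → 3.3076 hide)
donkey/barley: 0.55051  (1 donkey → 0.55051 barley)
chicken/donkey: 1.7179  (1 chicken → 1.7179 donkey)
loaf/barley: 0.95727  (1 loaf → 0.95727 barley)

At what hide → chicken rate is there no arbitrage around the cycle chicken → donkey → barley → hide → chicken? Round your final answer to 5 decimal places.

Known legs of the cycle: 1.7179 × 0.55051 × 3.3076 = 3.1280672062804
For no arbitrage the full-cycle product must be 1, so the missing rate is 1 / 3.1280672062804 ≈ 0.3196862.

0.31969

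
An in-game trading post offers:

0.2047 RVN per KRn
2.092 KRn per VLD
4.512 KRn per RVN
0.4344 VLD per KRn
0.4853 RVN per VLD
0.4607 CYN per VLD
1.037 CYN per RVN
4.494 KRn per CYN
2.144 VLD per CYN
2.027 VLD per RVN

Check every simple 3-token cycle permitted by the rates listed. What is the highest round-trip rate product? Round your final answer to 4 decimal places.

RVN→CYN→VLD→RVN: 1.037 × 2.144 × 0.4853 = 1.07898
RVN→CYN→KRn→RVN: 1.037 × 4.494 × 0.2047 = 0.95396
RVN→KRn→VLD→RVN: 4.512 × 0.4344 × 0.4853 = 0.95119
KRn→VLD→CYN→KRn: 0.4344 × 0.4607 × 4.494 = 0.89938
RVN→VLD→KRn→RVN: 2.027 × 2.092 × 0.2047 = 0.86803
Maximum is RVN→CYN→VLD→RVN at 1.0790; arbitrage exists.

1.0790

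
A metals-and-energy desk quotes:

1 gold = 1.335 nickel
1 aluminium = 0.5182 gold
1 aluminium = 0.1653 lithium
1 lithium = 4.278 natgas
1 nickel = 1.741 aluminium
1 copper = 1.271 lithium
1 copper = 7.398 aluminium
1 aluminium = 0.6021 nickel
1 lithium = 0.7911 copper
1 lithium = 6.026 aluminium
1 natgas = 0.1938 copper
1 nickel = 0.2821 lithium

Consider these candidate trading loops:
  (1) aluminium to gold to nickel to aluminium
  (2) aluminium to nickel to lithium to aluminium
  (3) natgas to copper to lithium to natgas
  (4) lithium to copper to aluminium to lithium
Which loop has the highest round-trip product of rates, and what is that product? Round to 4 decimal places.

(1) 0.5182 × 1.335 × 1.741 = 1.20442
(2) 0.6021 × 0.2821 × 6.026 = 1.02353
(3) 0.1938 × 1.271 × 4.278 = 1.05376
(4) 0.7911 × 7.398 × 0.1653 = 0.96743
Highest is cycle (1) at 1.2044 (>1, arbitrage).

1.2044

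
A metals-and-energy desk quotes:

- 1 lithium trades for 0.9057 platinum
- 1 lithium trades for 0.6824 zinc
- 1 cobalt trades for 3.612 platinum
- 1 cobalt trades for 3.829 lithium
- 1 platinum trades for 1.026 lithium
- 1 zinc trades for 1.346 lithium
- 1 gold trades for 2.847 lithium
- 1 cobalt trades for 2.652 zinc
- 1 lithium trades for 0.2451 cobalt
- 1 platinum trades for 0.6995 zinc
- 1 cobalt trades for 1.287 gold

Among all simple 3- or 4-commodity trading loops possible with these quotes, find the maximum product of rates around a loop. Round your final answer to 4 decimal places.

cobalt→platinum→lithium→cobalt: 3.612 × 1.026 × 0.2451 = 0.90832
cobalt→gold→lithium→cobalt: 1.287 × 2.847 × 0.2451 = 0.89807
cobalt→zinc→lithium→cobalt: 2.652 × 1.346 × 0.2451 = 0.87491
platinum→zinc→lithium→platinum: 0.6995 × 1.346 × 0.9057 = 0.85274
cobalt→platinum→zinc→lithium→cobalt: 3.612 × 0.6995 × 1.346 × 0.2451 = 0.83353
Maximum is cobalt→platinum→lithium→cobalt at 0.9083; no arbitrage — every cycle loses value.

0.9083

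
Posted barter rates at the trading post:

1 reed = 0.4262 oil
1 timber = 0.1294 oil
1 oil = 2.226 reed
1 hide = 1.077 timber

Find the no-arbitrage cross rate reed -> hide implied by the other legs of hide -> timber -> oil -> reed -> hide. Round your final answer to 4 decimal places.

Known legs of the cycle: 1.077 × 0.1294 × 2.226 = 0.3102238188
For no arbitrage the full-cycle product must be 1, so the missing rate is 1 / 0.3102238188 ≈ 3.223479.

3.2235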